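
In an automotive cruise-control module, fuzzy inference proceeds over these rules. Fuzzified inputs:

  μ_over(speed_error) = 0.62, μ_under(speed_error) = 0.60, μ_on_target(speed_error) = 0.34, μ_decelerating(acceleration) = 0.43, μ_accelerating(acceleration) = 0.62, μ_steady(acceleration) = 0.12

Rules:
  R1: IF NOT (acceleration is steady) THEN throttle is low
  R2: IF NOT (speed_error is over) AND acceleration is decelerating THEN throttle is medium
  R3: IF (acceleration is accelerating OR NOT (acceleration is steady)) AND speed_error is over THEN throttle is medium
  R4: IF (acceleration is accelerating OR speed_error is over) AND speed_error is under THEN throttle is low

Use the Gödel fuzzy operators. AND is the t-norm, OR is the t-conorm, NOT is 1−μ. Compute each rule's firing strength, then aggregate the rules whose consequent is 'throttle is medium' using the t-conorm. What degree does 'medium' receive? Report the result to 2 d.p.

0.62

R1: ¬steady=1−0.12=0.88 → w = 0.88
R2: ¬over=1−0.62=0.38, decelerating=0.43; AND[min(a, b)] → w = 0.38
R3: (accelerating=0.62 OR ¬steady=1−0.12=0.88) = 0.88; AND[min(a, b)] with over=0.62 → w = 0.62
R4: (accelerating=0.62 OR over=0.62) = 0.62; AND[min(a, b)] with under=0.60 → w = 0.60
Rules with consequent 'medium': {R2, R3} → strengths 0.38, 0.62
Aggregate via t-conorm [max(a, b)]: 0.62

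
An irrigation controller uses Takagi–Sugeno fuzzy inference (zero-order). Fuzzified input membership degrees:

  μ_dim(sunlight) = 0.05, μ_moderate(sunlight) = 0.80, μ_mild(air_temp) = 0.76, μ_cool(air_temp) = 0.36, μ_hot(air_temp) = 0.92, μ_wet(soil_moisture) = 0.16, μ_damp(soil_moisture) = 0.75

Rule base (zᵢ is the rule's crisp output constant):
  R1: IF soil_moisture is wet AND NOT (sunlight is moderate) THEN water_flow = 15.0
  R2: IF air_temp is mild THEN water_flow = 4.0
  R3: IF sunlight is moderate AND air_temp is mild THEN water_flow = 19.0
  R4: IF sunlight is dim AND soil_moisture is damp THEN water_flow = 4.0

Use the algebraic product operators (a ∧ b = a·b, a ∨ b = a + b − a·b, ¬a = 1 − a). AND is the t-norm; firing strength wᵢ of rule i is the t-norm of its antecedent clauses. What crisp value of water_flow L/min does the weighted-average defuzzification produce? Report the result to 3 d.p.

10.589

R1 (z=15.0): wet=0.16, ¬moderate=1−0.80=0.20; AND[a·b] → w = 0.0320
R2 (z=4.0): mild=0.76 → w = 0.7600
R3 (z=19.0): moderate=0.80, mild=0.76; AND[a·b] → w = 0.6080
R4 (z=4.0): dim=0.05, damp=0.75; AND[a·b] → w = 0.0375
Weighted average = (0.0320·15.0 + 0.7600·4.0 + 0.6080·19.0 + 0.0375·4.0) / (0.0320 + 0.7600 + 0.6080 + 0.0375)
  = 15.2220 / 1.4375 = 10.589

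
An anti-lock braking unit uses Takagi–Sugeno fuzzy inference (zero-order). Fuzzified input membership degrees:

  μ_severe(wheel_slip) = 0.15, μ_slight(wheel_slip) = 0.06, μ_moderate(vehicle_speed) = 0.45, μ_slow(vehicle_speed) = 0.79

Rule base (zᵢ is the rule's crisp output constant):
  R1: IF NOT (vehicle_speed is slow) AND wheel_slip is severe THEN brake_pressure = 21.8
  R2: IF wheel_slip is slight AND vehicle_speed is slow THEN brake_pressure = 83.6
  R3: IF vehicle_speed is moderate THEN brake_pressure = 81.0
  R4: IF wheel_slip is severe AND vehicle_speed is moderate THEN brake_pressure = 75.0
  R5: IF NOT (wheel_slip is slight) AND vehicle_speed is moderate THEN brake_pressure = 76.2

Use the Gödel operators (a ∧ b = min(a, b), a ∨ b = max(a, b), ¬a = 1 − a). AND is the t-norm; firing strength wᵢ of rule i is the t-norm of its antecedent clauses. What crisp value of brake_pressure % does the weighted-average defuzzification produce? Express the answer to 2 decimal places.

71.65

R1 (z=21.8): ¬slow=1−0.79=0.21, severe=0.15; AND[min(a, b)] → w = 0.15
R2 (z=83.6): slight=0.06, slow=0.79; AND[min(a, b)] → w = 0.06
R3 (z=81.0): moderate=0.45 → w = 0.45
R4 (z=75.0): severe=0.15, moderate=0.45; AND[min(a, b)] → w = 0.15
R5 (z=76.2): ¬slight=1−0.06=0.94, moderate=0.45; AND[min(a, b)] → w = 0.45
Weighted average = (0.15·21.8 + 0.06·83.6 + 0.45·81.0 + 0.15·75.0 + 0.45·76.2) / (0.15 + 0.06 + 0.45 + 0.15 + 0.45)
  = 90.2760 / 1.2600 = 71.65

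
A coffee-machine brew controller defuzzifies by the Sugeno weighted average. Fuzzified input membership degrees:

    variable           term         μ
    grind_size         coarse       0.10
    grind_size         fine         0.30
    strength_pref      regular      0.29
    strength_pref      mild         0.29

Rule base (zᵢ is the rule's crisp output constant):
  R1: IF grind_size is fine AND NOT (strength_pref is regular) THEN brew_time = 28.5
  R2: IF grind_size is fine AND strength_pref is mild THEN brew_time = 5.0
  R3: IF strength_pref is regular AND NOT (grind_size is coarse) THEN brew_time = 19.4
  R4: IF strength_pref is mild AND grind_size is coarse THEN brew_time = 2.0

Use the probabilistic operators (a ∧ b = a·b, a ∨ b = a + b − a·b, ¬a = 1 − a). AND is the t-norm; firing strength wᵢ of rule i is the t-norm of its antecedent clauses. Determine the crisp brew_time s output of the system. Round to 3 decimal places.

19.707

R1 (z=28.5): fine=0.30, ¬regular=1−0.29=0.71; AND[a·b] → w = 0.2130
R2 (z=5.0): fine=0.30, mild=0.29; AND[a·b] → w = 0.0870
R3 (z=19.4): regular=0.29, ¬coarse=1−0.10=0.90; AND[a·b] → w = 0.2610
R4 (z=2.0): mild=0.29, coarse=0.10; AND[a·b] → w = 0.0290
Weighted average = (0.2130·28.5 + 0.0870·5.0 + 0.2610·19.4 + 0.0290·2.0) / (0.2130 + 0.0870 + 0.2610 + 0.0290)
  = 11.6269 / 0.5900 = 19.707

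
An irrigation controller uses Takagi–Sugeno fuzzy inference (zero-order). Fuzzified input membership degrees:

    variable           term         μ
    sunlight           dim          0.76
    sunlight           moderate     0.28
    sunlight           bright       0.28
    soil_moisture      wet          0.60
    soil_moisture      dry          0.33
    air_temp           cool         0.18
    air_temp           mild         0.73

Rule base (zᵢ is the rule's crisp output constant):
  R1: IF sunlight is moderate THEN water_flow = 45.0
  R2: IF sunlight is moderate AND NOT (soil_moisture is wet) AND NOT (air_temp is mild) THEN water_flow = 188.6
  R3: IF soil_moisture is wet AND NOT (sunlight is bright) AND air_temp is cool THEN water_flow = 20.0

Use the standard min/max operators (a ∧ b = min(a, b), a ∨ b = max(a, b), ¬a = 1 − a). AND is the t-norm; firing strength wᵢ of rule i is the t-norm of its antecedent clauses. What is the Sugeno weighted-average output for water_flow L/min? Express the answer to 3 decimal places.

R1 (z=45.0): moderate=0.28 → w = 0.28
R2 (z=188.6): moderate=0.28, ¬wet=1−0.60=0.40, ¬mild=1−0.73=0.27; AND[min(a, b)] → w = 0.27
R3 (z=20.0): wet=0.60, ¬bright=1−0.28=0.72, cool=0.18; AND[min(a, b)] → w = 0.18
Weighted average = (0.28·45.0 + 0.27·188.6 + 0.18·20.0) / (0.28 + 0.27 + 0.18)
  = 67.1220 / 0.7300 = 91.948

91.948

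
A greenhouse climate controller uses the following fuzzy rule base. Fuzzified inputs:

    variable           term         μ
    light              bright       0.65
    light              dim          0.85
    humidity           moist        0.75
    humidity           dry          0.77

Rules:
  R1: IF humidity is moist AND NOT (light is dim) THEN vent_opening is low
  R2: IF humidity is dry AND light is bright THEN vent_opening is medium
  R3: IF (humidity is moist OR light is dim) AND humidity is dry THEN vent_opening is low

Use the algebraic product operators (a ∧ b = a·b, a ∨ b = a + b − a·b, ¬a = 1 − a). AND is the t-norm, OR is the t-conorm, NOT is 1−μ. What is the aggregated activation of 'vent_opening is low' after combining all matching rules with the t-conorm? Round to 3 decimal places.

0.770

R1: moist=0.75, ¬dim=1−0.85=0.15; AND[a·b] → w = 0.1125
R2: dry=0.77, bright=0.65; AND[a·b] → w = 0.5005
R3: (moist=0.75 OR dim=0.85) = 0.9625; AND[a·b] with dry=0.77 → w = 0.7411
Rules with consequent 'low': {R1, R3} → strengths 0.1125, 0.7411
Aggregate via t-conorm [a + b − a·b]: 0.7702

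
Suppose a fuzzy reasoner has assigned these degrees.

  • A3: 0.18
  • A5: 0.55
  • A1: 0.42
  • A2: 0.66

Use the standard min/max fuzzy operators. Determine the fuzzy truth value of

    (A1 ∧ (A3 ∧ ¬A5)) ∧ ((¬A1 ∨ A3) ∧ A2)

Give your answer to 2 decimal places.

¬A5 = 1 − 0.55 = 0.45
A3 ∧ ¬A5 = min(a, b) on (0.18, 0.45) = 0.18
A1 ∧ (A3 ∧ ¬A5) = min(a, b) on (0.42, 0.18) = 0.18
¬A1 = 1 − 0.42 = 0.58
¬A1 ∨ A3 = max(a, b) on (0.58, 0.18) = 0.58
(¬A1 ∨ A3) ∧ A2 = min(a, b) on (0.58, 0.66) = 0.58
(A1 ∧ (A3 ∧ ¬A5)) ∧ ((¬A1 ∨ A3) ∧ A2) = min(a, b) on (0.18, 0.58) = 0.18

0.18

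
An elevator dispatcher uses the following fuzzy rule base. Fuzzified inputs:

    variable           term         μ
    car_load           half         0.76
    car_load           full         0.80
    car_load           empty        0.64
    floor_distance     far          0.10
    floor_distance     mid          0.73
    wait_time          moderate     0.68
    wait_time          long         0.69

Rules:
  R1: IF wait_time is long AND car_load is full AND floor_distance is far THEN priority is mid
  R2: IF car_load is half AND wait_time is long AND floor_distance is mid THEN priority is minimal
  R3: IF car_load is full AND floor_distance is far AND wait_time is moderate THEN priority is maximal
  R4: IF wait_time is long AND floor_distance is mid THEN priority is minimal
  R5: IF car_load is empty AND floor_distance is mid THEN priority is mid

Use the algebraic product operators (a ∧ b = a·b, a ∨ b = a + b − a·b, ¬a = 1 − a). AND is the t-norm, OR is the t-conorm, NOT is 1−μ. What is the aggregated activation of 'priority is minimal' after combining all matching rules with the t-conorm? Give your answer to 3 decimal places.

0.694

R1: long=0.69, full=0.80, far=0.10; AND[a·b] → w = 0.0552
R2: half=0.76, long=0.69, mid=0.73; AND[a·b] → w = 0.3828
R3: full=0.80, far=0.10, moderate=0.68; AND[a·b] → w = 0.0544
R4: long=0.69, mid=0.73; AND[a·b] → w = 0.5037
R5: empty=0.64, mid=0.73; AND[a·b] → w = 0.4672
Rules with consequent 'minimal': {R2, R4} → strengths 0.3828, 0.5037
Aggregate via t-conorm [a + b − a·b]: 0.6937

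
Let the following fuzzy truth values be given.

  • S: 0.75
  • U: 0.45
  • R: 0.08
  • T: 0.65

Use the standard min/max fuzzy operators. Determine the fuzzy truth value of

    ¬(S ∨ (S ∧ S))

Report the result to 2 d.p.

S ∧ S = min(a, b) on (0.75, 0.75) = 0.75
S ∨ (S ∧ S) = max(a, b) on (0.75, 0.75) = 0.75
¬(S ∨ (S ∧ S)) = 1 − 0.75 = 0.25

0.25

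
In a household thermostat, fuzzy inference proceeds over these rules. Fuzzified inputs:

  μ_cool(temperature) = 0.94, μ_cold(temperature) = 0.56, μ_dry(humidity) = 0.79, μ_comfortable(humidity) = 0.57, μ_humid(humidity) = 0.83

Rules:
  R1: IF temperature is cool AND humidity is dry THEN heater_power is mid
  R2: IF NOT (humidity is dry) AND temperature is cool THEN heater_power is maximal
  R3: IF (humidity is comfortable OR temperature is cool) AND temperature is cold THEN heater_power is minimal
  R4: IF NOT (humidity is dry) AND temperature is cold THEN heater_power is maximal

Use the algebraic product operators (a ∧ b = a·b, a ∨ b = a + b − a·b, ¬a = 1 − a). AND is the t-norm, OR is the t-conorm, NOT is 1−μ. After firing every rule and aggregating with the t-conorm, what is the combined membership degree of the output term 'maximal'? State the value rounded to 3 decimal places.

R1: cool=0.94, dry=0.79; AND[a·b] → w = 0.7426
R2: ¬dry=1−0.79=0.21, cool=0.94; AND[a·b] → w = 0.1974
R3: (comfortable=0.57 OR cool=0.94) = 0.9742; AND[a·b] with cold=0.56 → w = 0.5456
R4: ¬dry=1−0.79=0.21, cold=0.56; AND[a·b] → w = 0.1176
Rules with consequent 'maximal': {R2, R4} → strengths 0.1974, 0.1176
Aggregate via t-conorm [a + b − a·b]: 0.2918

0.292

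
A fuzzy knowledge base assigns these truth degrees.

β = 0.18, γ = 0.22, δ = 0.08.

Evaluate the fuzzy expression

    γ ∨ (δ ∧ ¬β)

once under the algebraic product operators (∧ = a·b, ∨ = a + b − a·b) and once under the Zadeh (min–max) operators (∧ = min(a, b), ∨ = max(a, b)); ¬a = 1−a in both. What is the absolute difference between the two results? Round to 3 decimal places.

Under algebraic product:
  ¬β = 1 − 0.1800 = 0.8200
  δ ∧ ¬β = a·b on (0.0800, 0.8200) = 0.0656
  γ ∨ (δ ∧ ¬β) = a + b − a·b on (0.2200, 0.0656) = 0.2712
  → value = 0.2712
Under Zadeh (min–max):
  ¬β = 1 − 0.18 = 0.82
  δ ∧ ¬β = min(a, b) on (0.08, 0.82) = 0.08
  γ ∨ (δ ∧ ¬β) = max(a, b) on (0.22, 0.08) = 0.22
  → value = 0.2200
|0.2712 − 0.2200| = 0.051

0.051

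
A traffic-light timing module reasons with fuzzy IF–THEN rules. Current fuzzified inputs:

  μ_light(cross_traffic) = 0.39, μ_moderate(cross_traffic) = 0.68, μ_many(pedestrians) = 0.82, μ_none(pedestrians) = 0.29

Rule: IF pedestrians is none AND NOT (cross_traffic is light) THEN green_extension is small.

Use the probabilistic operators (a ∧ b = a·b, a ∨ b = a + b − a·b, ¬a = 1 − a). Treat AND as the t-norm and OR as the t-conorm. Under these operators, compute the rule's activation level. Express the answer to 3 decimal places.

firing strength: none=0.29, ¬light=1−0.39=0.61; AND[a·b] → w = 0.1769

0.177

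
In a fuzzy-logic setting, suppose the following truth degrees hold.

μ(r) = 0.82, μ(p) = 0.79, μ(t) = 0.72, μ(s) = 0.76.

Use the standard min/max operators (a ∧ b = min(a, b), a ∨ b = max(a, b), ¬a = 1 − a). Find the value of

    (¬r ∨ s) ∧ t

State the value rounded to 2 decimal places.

¬r = 1 − 0.82 = 0.18
¬r ∨ s = max(a, b) on (0.18, 0.76) = 0.76
(¬r ∨ s) ∧ t = min(a, b) on (0.76, 0.72) = 0.72

0.72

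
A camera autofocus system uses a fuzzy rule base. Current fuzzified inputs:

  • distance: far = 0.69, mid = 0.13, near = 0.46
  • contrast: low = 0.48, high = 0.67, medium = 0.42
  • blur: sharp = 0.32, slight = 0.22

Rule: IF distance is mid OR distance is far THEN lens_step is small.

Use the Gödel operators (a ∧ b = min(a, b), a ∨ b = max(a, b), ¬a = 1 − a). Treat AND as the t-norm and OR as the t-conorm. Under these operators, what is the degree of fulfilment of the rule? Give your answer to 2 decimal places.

firing strength: mid=0.13, far=0.69; OR[max(a, b)] → w = 0.69

0.69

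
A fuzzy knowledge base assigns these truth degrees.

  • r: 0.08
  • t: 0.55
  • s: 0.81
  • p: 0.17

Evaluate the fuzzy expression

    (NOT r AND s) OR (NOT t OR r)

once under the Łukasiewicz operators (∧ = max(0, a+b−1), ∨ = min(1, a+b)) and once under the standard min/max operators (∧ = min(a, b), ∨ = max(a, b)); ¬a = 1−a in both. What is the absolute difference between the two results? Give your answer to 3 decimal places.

0.190

Under Łukasiewicz:
  NOT r = 1 − 0.08 = 0.92
  NOT r AND s = max(0, a+b−1) on (0.92, 0.81) = 0.73
  NOT t = 1 − 0.55 = 0.45
  NOT t OR r = min(1, a+b) on (0.45, 0.08) = 0.53
  (NOT r AND s) OR (NOT t OR r) = min(1, a+b) on (0.73, 0.53) = 1.00
  → value = 1.0000
Under standard min/max:
  NOT r = 1 − 0.08 = 0.92
  NOT r AND s = min(a, b) on (0.92, 0.81) = 0.81
  NOT t = 1 − 0.55 = 0.45
  NOT t OR r = max(a, b) on (0.45, 0.08) = 0.45
  (NOT r AND s) OR (NOT t OR r) = max(a, b) on (0.81, 0.45) = 0.81
  → value = 0.8100
|1.0000 − 0.8100| = 0.190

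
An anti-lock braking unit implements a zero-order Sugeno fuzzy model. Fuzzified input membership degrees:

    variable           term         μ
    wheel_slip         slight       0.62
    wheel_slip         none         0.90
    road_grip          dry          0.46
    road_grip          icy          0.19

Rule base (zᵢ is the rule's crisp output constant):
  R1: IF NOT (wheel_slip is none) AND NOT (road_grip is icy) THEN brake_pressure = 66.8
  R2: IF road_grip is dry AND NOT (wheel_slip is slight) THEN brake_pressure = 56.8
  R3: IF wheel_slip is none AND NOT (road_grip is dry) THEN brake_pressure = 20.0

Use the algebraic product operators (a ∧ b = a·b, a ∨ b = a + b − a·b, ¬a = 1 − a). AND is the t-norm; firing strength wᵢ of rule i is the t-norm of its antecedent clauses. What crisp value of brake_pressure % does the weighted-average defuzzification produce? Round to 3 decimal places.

33.782

R1 (z=66.8): ¬none=1−0.90=0.10, ¬icy=1−0.19=0.81; AND[a·b] → w = 0.0810
R2 (z=56.8): dry=0.46, ¬slight=1−0.62=0.38; AND[a·b] → w = 0.1748
R3 (z=20.0): none=0.90, ¬dry=1−0.46=0.54; AND[a·b] → w = 0.4860
Weighted average = (0.0810·66.8 + 0.1748·56.8 + 0.4860·20.0) / (0.0810 + 0.1748 + 0.4860)
  = 25.0594 / 0.7418 = 33.782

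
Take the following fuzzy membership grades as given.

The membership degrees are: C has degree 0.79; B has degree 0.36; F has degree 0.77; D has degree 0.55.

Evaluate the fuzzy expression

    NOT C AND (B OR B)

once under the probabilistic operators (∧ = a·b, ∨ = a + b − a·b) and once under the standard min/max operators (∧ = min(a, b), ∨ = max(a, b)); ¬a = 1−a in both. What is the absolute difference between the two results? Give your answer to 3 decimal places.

Under probabilistic:
  NOT C = 1 − 0.7900 = 0.2100
  B OR B = a + b − a·b on (0.3600, 0.3600) = 0.5904
  NOT C AND (B OR B) = a·b on (0.2100, 0.5904) = 0.1240
  → value = 0.1240
Under standard min/max:
  NOT C = 1 − 0.79 = 0.21
  B OR B = max(a, b) on (0.36, 0.36) = 0.36
  NOT C AND (B OR B) = min(a, b) on (0.21, 0.36) = 0.21
  → value = 0.2100
|0.1240 − 0.2100| = 0.086

0.086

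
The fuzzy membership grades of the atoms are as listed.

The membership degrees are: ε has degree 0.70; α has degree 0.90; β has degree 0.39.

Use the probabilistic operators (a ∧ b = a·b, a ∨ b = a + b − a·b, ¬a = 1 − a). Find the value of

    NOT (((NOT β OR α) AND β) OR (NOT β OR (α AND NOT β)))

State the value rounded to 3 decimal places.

0.110

NOT β = 1 − 0.3900 = 0.6100
NOT β OR α = a + b − a·b on (0.6100, 0.9000) = 0.9610
(NOT β OR α) AND β = a·b on (0.9610, 0.3900) = 0.3748
NOT β = 1 − 0.3900 = 0.6100
NOT β = 1 − 0.3900 = 0.6100
α AND NOT β = a·b on (0.9000, 0.6100) = 0.5490
NOT β OR (α AND NOT β) = a + b − a·b on (0.6100, 0.5490) = 0.8241
((NOT β OR α) AND β) OR (NOT β OR (α AND NOT β)) = a + b − a·b on (0.3748, 0.8241) = 0.8900
NOT (((NOT β OR α) AND β) OR (NOT β OR (α AND NOT β))) = 1 − 0.8900 = 0.1100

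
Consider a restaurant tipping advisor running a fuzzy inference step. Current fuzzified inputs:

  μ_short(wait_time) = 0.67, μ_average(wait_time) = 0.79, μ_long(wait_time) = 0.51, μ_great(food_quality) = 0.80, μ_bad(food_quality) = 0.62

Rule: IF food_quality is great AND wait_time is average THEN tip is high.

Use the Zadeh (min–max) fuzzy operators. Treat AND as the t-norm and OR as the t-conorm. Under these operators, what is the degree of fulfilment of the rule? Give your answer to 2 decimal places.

firing strength: great=0.80, average=0.79; AND[min(a, b)] → w = 0.79

0.79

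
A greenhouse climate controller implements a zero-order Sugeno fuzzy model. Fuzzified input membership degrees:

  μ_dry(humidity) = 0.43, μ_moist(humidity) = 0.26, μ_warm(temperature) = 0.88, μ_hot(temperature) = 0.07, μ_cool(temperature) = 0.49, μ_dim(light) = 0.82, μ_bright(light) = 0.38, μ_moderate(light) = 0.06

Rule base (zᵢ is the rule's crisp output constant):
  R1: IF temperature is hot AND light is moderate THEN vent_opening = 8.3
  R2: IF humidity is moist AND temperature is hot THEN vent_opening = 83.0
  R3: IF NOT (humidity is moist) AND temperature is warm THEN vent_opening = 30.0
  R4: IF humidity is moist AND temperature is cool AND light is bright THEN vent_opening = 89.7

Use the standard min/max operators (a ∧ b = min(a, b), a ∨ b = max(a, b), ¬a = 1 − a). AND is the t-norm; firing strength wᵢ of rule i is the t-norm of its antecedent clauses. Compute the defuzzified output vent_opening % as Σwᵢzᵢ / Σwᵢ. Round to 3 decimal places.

R1 (z=8.3): hot=0.07, moderate=0.06; AND[min(a, b)] → w = 0.06
R2 (z=83.0): moist=0.26, hot=0.07; AND[min(a, b)] → w = 0.07
R3 (z=30.0): ¬moist=1−0.26=0.74, warm=0.88; AND[min(a, b)] → w = 0.74
R4 (z=89.7): moist=0.26, cool=0.49, bright=0.38; AND[min(a, b)] → w = 0.26
Weighted average = (0.06·8.3 + 0.07·83.0 + 0.74·30.0 + 0.26·89.7) / (0.06 + 0.07 + 0.74 + 0.26)
  = 51.8300 / 1.1300 = 45.867

45.867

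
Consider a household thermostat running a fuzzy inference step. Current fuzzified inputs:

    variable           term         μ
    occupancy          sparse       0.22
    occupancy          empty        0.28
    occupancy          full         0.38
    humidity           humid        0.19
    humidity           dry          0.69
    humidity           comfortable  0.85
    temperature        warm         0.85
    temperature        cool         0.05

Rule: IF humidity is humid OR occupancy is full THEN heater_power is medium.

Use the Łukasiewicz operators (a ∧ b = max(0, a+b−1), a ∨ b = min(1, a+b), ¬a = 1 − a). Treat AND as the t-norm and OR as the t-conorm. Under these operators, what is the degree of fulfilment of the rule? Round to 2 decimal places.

0.57

firing strength: humid=0.19, full=0.38; OR[min(1, a+b)] → w = 0.57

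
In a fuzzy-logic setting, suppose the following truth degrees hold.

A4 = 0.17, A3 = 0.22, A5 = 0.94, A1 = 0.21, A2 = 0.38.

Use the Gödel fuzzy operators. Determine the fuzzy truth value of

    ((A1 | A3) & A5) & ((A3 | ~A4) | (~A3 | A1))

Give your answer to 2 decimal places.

0.22

A1 | A3 = max(a, b) on (0.21, 0.22) = 0.22
(A1 | A3) & A5 = min(a, b) on (0.22, 0.94) = 0.22
~A4 = 1 − 0.17 = 0.83
A3 | ~A4 = max(a, b) on (0.22, 0.83) = 0.83
~A3 = 1 − 0.22 = 0.78
~A3 | A1 = max(a, b) on (0.78, 0.21) = 0.78
(A3 | ~A4) | (~A3 | A1) = max(a, b) on (0.83, 0.78) = 0.83
((A1 | A3) & A5) & ((A3 | ~A4) | (~A3 | A1)) = min(a, b) on (0.22, 0.83) = 0.22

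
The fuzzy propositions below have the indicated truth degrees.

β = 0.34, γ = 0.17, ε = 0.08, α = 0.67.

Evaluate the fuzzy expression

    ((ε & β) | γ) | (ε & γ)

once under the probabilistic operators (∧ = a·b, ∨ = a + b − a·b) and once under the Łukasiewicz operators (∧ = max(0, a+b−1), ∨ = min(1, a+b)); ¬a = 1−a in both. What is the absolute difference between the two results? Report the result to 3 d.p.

Under probabilistic:
  ε & β = a·b on (0.0800, 0.3400) = 0.0272
  (ε & β) | γ = a + b − a·b on (0.0272, 0.1700) = 0.1926
  ε & γ = a·b on (0.0800, 0.1700) = 0.0136
  ((ε & β) | γ) | (ε & γ) = a + b − a·b on (0.1926, 0.0136) = 0.2036
  → value = 0.2036
Under Łukasiewicz:
  ε & β = max(0, a+b−1) on (0.08, 0.34) = 0.00
  (ε & β) | γ = min(1, a+b) on (0.00, 0.17) = 0.17
  ε & γ = max(0, a+b−1) on (0.08, 0.17) = 0.00
  ((ε & β) | γ) | (ε & γ) = min(1, a+b) on (0.17, 0.00) = 0.17
  → value = 0.1700
|0.2036 − 0.1700| = 0.034

0.034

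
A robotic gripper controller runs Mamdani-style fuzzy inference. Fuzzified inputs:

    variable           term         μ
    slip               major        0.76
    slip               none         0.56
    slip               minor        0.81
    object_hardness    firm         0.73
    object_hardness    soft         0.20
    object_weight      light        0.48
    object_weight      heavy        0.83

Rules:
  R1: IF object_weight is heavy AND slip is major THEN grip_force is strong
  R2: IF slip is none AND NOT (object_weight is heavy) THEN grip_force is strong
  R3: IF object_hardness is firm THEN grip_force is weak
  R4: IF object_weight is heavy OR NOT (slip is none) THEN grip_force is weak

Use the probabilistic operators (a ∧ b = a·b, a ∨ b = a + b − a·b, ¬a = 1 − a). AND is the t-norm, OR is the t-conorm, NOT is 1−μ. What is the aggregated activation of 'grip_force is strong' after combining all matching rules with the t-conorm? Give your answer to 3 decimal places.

0.666

R1: heavy=0.83, major=0.76; AND[a·b] → w = 0.6308
R2: none=0.56, ¬heavy=1−0.83=0.17; AND[a·b] → w = 0.0952
R3: firm=0.73 → w = 0.7300
R4: heavy=0.83, ¬none=1−0.56=0.44; OR[a + b − a·b] → w = 0.9048
Rules with consequent 'strong': {R1, R2} → strengths 0.6308, 0.0952
Aggregate via t-conorm [a + b − a·b]: 0.6659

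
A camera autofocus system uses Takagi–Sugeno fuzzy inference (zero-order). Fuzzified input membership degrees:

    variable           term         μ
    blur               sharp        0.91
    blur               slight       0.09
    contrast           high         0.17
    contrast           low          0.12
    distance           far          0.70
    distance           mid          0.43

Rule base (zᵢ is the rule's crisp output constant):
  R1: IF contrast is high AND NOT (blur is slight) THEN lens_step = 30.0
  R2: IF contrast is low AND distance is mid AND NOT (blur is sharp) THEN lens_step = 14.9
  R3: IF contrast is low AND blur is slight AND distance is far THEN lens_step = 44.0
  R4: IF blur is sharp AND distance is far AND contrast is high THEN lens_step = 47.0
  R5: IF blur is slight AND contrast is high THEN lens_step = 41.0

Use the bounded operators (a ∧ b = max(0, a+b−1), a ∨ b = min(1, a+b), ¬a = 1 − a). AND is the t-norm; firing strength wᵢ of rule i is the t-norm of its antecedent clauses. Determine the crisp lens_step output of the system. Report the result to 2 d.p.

30.00

R1 (z=30.0): high=0.17, ¬slight=1−0.09=0.91; AND[max(0, a+b−1)] → w = 0.08
R2 (z=14.9): low=0.12, mid=0.43, ¬sharp=1−0.91=0.09; AND[max(0, a+b−1)] → w = 0.00
R3 (z=44.0): low=0.12, slight=0.09, far=0.70; AND[max(0, a+b−1)] → w = 0.00
R4 (z=47.0): sharp=0.91, far=0.70, high=0.17; AND[max(0, a+b−1)] → w = 0.00
R5 (z=41.0): slight=0.09, high=0.17; AND[max(0, a+b−1)] → w = 0.00
Weighted average = (0.08·30.0 + 0.00·14.9 + 0.00·44.0 + 0.00·47.0 + 0.00·41.0) / (0.08 + 0.00 + 0.00 + 0.00 + 0.00)
  = 2.4000 / 0.0800 = 30.00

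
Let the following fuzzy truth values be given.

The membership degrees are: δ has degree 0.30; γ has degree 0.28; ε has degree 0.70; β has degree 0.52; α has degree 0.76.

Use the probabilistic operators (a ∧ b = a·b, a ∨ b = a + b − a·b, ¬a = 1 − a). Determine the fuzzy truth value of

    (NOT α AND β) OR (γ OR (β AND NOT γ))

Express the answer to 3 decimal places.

0.606

NOT α = 1 − 0.7600 = 0.2400
NOT α AND β = a·b on (0.2400, 0.5200) = 0.1248
NOT γ = 1 − 0.2800 = 0.7200
β AND NOT γ = a·b on (0.5200, 0.7200) = 0.3744
γ OR (β AND NOT γ) = a + b − a·b on (0.2800, 0.3744) = 0.5496
(NOT α AND β) OR (γ OR (β AND NOT γ)) = a + b − a·b on (0.1248, 0.5496) = 0.6058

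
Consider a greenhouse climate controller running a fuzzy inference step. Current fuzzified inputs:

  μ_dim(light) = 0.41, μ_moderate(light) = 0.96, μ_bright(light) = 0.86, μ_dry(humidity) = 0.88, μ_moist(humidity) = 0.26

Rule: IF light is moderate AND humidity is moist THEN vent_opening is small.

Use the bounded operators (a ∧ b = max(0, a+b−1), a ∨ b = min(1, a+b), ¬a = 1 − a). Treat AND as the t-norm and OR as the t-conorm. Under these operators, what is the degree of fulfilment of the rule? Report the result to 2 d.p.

0.22

firing strength: moderate=0.96, moist=0.26; AND[max(0, a+b−1)] → w = 0.22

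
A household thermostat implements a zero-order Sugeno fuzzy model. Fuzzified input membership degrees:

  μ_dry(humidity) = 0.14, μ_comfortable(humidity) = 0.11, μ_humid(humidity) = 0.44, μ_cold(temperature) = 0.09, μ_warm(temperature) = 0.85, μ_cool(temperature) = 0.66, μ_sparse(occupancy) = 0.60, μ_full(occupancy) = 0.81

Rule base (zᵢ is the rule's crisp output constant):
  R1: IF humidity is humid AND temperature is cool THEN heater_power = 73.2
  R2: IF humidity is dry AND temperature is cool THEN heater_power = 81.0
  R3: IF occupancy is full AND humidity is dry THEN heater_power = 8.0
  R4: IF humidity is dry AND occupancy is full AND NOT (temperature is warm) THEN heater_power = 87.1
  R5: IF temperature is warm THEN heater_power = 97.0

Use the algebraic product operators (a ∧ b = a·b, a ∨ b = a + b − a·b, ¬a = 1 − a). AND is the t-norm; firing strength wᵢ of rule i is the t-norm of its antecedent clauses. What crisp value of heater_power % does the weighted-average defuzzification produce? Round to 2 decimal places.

83.32

R1 (z=73.2): humid=0.44, cool=0.66; AND[a·b] → w = 0.2904
R2 (z=81.0): dry=0.14, cool=0.66; AND[a·b] → w = 0.0924
R3 (z=8.0): full=0.81, dry=0.14; AND[a·b] → w = 0.1134
R4 (z=87.1): dry=0.14, full=0.81, ¬warm=1−0.85=0.15; AND[a·b] → w = 0.0170
R5 (z=97.0): warm=0.85 → w = 0.8500
Weighted average = (0.2904·73.2 + 0.0924·81.0 + 0.1134·8.0 + 0.0170·87.1 + 0.8500·97.0) / (0.2904 + 0.0924 + 0.1134 + 0.0170 + 0.8500)
  = 113.5805 / 1.3632 = 83.32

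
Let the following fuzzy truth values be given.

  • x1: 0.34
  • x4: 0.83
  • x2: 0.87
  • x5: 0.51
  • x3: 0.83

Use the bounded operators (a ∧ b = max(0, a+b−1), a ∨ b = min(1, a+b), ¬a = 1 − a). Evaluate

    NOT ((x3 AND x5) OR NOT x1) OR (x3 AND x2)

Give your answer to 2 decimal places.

x3 AND x5 = max(0, a+b−1) on (0.83, 0.51) = 0.34
NOT x1 = 1 − 0.34 = 0.66
(x3 AND x5) OR NOT x1 = min(1, a+b) on (0.34, 0.66) = 1.00
NOT ((x3 AND x5) OR NOT x1) = 1 − 1.00 = 0.00
x3 AND x2 = max(0, a+b−1) on (0.83, 0.87) = 0.70
NOT ((x3 AND x5) OR NOT x1) OR (x3 AND x2) = min(1, a+b) on (0.00, 0.70) = 0.70

0.70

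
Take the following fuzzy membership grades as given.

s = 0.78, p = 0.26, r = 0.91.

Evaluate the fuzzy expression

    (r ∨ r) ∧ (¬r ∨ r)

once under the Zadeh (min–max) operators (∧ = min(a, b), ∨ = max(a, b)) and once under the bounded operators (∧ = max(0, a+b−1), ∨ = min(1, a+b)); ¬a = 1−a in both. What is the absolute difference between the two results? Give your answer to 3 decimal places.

Under Zadeh (min–max):
  r ∨ r = max(a, b) on (0.91, 0.91) = 0.91
  ¬r = 1 − 0.91 = 0.09
  ¬r ∨ r = max(a, b) on (0.09, 0.91) = 0.91
  (r ∨ r) ∧ (¬r ∨ r) = min(a, b) on (0.91, 0.91) = 0.91
  → value = 0.9100
Under bounded:
  r ∨ r = min(1, a+b) on (0.91, 0.91) = 1.00
  ¬r = 1 − 0.91 = 0.09
  ¬r ∨ r = min(1, a+b) on (0.09, 0.91) = 1.00
  (r ∨ r) ∧ (¬r ∨ r) = max(0, a+b−1) on (1.00, 1.00) = 1.00
  → value = 1.0000
|0.9100 − 1.0000| = 0.090

0.090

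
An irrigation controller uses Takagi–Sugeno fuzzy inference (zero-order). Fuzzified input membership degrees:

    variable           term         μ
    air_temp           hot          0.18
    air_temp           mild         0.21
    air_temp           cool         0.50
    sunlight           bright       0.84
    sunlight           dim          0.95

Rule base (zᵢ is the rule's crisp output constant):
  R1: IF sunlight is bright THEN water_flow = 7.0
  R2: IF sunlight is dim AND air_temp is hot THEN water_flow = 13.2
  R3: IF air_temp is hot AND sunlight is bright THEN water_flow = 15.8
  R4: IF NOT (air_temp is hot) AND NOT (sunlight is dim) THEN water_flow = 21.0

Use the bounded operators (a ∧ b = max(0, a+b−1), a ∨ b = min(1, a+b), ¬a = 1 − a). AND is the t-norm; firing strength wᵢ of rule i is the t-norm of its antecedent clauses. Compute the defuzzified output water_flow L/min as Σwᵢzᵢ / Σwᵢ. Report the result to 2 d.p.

7.99

R1 (z=7.0): bright=0.84 → w = 0.84
R2 (z=13.2): dim=0.95, hot=0.18; AND[max(0, a+b−1)] → w = 0.13
R3 (z=15.8): hot=0.18, bright=0.84; AND[max(0, a+b−1)] → w = 0.02
R4 (z=21.0): ¬hot=1−0.18=0.82, ¬dim=1−0.95=0.05; AND[max(0, a+b−1)] → w = 0.00
Weighted average = (0.84·7.0 + 0.13·13.2 + 0.02·15.8 + 0.00·21.0) / (0.84 + 0.13 + 0.02 + 0.00)
  = 7.9120 / 0.9900 = 7.99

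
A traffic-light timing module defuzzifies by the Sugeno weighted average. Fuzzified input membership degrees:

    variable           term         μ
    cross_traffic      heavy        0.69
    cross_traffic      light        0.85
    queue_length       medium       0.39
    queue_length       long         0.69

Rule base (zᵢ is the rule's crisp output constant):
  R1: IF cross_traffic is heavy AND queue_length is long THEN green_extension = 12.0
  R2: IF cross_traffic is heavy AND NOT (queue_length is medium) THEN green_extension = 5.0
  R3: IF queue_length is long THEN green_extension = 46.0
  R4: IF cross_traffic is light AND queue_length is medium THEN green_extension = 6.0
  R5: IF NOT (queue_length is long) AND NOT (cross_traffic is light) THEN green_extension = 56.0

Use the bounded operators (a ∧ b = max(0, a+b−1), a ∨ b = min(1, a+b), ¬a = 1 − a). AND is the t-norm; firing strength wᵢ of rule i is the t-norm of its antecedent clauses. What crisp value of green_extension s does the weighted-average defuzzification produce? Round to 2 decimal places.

24.37

R1 (z=12.0): heavy=0.69, long=0.69; AND[max(0, a+b−1)] → w = 0.38
R2 (z=5.0): heavy=0.69, ¬medium=1−0.39=0.61; AND[max(0, a+b−1)] → w = 0.30
R3 (z=46.0): long=0.69 → w = 0.69
R4 (z=6.0): light=0.85, medium=0.39; AND[max(0, a+b−1)] → w = 0.24
R5 (z=56.0): ¬long=1−0.69=0.31, ¬light=1−0.85=0.15; AND[max(0, a+b−1)] → w = 0.00
Weighted average = (0.38·12.0 + 0.30·5.0 + 0.69·46.0 + 0.24·6.0 + 0.00·56.0) / (0.38 + 0.30 + 0.69 + 0.24 + 0.00)
  = 39.2400 / 1.6100 = 24.37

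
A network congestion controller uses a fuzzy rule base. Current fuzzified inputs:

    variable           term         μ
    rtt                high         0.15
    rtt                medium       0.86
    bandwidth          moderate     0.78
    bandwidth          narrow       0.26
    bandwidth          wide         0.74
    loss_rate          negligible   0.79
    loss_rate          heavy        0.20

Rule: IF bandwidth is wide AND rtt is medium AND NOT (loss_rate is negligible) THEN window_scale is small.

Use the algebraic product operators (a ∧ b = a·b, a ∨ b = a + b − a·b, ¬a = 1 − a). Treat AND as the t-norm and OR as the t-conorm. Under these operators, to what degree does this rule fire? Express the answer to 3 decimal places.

0.134

firing strength: wide=0.74, medium=0.86, ¬negligible=1−0.79=0.21; AND[a·b] → w = 0.1336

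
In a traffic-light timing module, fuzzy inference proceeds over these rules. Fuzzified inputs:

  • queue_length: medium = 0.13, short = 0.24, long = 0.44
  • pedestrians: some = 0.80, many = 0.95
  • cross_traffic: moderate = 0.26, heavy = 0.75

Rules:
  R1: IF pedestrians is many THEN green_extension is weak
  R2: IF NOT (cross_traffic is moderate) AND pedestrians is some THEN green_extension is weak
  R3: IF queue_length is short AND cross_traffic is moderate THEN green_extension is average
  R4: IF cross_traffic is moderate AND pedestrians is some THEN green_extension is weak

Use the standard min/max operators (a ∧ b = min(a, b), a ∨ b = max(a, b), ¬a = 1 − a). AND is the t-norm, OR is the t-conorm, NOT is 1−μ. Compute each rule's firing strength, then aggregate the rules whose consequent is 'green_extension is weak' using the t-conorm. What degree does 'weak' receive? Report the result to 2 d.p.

R1: many=0.95 → w = 0.95
R2: ¬moderate=1−0.26=0.74, some=0.80; AND[min(a, b)] → w = 0.74
R3: short=0.24, moderate=0.26; AND[min(a, b)] → w = 0.24
R4: moderate=0.26, some=0.80; AND[min(a, b)] → w = 0.26
Rules with consequent 'weak': {R1, R2, R4} → strengths 0.95, 0.74, 0.26
Aggregate via t-conorm [max(a, b)]: 0.95

0.95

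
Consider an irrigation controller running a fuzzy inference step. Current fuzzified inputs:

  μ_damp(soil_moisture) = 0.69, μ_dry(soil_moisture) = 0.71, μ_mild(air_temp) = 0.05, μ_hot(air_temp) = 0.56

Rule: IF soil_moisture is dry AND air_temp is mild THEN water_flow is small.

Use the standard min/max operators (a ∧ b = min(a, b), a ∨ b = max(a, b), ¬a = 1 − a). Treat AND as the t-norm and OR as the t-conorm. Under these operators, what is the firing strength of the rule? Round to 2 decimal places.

0.05

firing strength: dry=0.71, mild=0.05; AND[min(a, b)] → w = 0.05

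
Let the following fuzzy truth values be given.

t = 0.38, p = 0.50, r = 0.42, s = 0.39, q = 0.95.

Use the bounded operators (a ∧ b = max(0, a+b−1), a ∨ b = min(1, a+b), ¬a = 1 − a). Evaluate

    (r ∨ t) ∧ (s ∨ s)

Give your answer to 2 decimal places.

0.58

r ∨ t = min(1, a+b) on (0.42, 0.38) = 0.80
s ∨ s = min(1, a+b) on (0.39, 0.39) = 0.78
(r ∨ t) ∧ (s ∨ s) = max(0, a+b−1) on (0.80, 0.78) = 0.58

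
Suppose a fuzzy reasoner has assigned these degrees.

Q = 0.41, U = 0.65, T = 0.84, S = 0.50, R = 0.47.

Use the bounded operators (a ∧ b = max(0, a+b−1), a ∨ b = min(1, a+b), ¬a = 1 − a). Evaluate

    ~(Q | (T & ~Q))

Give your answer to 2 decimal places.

~Q = 1 − 0.41 = 0.59
T & ~Q = max(0, a+b−1) on (0.84, 0.59) = 0.43
Q | (T & ~Q) = min(1, a+b) on (0.41, 0.43) = 0.84
~(Q | (T & ~Q)) = 1 − 0.84 = 0.16

0.16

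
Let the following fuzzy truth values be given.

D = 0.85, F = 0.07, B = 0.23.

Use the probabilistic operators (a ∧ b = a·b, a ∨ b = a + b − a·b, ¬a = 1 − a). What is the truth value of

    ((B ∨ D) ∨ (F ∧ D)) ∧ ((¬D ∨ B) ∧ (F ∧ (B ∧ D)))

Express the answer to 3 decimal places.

0.004

B ∨ D = a + b − a·b on (0.2300, 0.8500) = 0.8845
F ∧ D = a·b on (0.0700, 0.8500) = 0.0595
(B ∨ D) ∨ (F ∧ D) = a + b − a·b on (0.8845, 0.0595) = 0.8914
¬D = 1 − 0.8500 = 0.1500
¬D ∨ B = a + b − a·b on (0.1500, 0.2300) = 0.3455
B ∧ D = a·b on (0.2300, 0.8500) = 0.1955
F ∧ (B ∧ D) = a·b on (0.0700, 0.1955) = 0.0137
(¬D ∨ B) ∧ (F ∧ (B ∧ D)) = a·b on (0.3455, 0.0137) = 0.0047
((B ∨ D) ∨ (F ∧ D)) ∧ ((¬D ∨ B) ∧ (F ∧ (B ∧ D))) = a·b on (0.8914, 0.0047) = 0.0042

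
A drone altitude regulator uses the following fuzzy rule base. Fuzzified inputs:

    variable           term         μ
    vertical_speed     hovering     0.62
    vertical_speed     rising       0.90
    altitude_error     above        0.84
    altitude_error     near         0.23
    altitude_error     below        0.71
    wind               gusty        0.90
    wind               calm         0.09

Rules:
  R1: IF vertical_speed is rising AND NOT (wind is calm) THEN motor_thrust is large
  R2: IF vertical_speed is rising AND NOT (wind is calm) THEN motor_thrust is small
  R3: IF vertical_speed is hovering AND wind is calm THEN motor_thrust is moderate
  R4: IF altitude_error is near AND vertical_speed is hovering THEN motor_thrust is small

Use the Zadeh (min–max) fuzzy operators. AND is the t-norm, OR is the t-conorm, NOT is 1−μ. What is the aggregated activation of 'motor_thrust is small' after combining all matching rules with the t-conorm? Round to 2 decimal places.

R1: rising=0.90, ¬calm=1−0.09=0.91; AND[min(a, b)] → w = 0.90
R2: rising=0.90, ¬calm=1−0.09=0.91; AND[min(a, b)] → w = 0.90
R3: hovering=0.62, calm=0.09; AND[min(a, b)] → w = 0.09
R4: near=0.23, hovering=0.62; AND[min(a, b)] → w = 0.23
Rules with consequent 'small': {R2, R4} → strengths 0.90, 0.23
Aggregate via t-conorm [max(a, b)]: 0.90

0.90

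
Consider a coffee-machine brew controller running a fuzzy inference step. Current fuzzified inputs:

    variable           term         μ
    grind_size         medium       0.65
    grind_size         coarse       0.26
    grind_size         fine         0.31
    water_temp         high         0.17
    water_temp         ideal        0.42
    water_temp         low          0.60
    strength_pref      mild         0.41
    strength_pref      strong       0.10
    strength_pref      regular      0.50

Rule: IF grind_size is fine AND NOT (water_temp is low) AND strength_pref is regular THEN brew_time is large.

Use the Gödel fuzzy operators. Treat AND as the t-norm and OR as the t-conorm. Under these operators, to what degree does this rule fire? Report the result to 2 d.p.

firing strength: fine=0.31, ¬low=1−0.60=0.40, regular=0.50; AND[min(a, b)] → w = 0.31

0.31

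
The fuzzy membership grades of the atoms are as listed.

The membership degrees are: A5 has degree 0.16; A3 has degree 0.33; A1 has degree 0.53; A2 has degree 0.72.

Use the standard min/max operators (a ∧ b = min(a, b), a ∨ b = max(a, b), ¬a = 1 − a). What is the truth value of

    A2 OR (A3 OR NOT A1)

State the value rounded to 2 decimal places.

NOT A1 = 1 − 0.53 = 0.47
A3 OR NOT A1 = max(a, b) on (0.33, 0.47) = 0.47
A2 OR (A3 OR NOT A1) = max(a, b) on (0.72, 0.47) = 0.72

0.72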